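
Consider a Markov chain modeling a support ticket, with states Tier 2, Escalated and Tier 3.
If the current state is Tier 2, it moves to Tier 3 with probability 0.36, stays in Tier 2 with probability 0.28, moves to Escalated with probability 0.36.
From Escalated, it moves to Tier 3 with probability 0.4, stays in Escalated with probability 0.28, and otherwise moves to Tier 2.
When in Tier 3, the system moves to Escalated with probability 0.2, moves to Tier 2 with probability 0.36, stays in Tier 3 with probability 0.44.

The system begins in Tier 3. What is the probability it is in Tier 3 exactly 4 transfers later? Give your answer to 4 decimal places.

0.4032

Propagate the distribution vector 4 transfers from Tier 3.
After 0 transfers: (0.0000, 0.0000, 1.0000)
After 1 transfer: (0.3600, 0.2000, 0.4400)
After 2 transfers: (0.3232, 0.2736, 0.4032)
After 3 transfers: (0.3232, 0.2736, 0.4032)
After 4 transfers: (0.3232, 0.2736, 0.4032)
P(in Tier 3 after 4 transfers) = 0.4032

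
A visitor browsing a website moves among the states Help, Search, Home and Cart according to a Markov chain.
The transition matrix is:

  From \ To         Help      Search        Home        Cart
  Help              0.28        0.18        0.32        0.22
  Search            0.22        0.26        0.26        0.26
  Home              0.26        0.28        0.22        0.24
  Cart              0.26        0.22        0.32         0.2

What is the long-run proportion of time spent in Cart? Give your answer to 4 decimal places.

0.2304

Let the stationary distribution be π with π = πP and π_1 + π_2 + π_3 + π_4 = 1.
π_1 = 0.28·π_1 + 0.22·π_2 + 0.26·π_3 + 0.26·π_4
π_2 = 0.18·π_1 + 0.26·π_2 + 0.28·π_3 + 0.22·π_4
π_3 = 0.32·π_1 + 0.26·π_2 + 0.22·π_3 + 0.32·π_4
Solving with the normalization constraint gives π = (0.2557, 0.2359, 0.2780, 0.2304).
So the stationary probability of Cart is 0.2304.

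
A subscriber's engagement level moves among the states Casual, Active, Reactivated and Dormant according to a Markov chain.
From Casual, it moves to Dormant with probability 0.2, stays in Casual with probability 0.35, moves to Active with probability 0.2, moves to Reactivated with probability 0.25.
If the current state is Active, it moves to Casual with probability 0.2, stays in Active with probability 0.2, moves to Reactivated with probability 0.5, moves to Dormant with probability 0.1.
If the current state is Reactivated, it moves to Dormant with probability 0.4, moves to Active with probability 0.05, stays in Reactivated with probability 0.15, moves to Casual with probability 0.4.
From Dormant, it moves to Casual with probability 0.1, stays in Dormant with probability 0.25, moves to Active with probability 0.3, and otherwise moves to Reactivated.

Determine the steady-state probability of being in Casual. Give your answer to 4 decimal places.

0.2741

Let the stationary distribution be π with π = πP and π_1 + π_2 + π_3 + π_4 = 1.
π_1 = 0.35·π_1 + 0.2·π_2 + 0.4·π_3 + 0.1·π_4
π_2 = 0.2·π_1 + 0.2·π_2 + 0.05·π_3 + 0.3·π_4
π_3 = 0.25·π_1 + 0.5·π_2 + 0.15·π_3 + 0.35·π_4
Solving with the normalization constraint gives π = (0.2741, 0.1816, 0.2915, 0.2528).
So the stationary probability of Casual is 0.2741.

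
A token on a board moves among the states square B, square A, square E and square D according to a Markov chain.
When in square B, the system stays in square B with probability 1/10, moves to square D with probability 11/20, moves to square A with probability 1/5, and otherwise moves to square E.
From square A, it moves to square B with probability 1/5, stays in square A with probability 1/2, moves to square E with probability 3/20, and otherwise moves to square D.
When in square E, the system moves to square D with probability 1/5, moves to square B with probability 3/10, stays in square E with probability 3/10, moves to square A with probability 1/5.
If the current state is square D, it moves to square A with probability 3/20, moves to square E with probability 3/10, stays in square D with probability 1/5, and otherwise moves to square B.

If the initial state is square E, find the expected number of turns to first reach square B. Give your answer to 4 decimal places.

Let t(s) be the expected number of turns to first reach square B from state s, with t(square B) = 0. Conditioning on the first turn:
t(square A) = 1 + 0.5·t(square A) + 0.15·t(square E) + 0.15·t(square D)
t(square E) = 1 + 0.2·t(square A) + 0.3·t(square E) + 0.2·t(square D)
t(square D) = 1 + 0.15·t(square A) + 0.3·t(square E) + 0.2·t(square D)
Solving: t(square A) = 4.0661, t(square E) = 3.5451, t(square D) = 3.3418.
Expected turns from square E to square B: 3.5451.

3.5451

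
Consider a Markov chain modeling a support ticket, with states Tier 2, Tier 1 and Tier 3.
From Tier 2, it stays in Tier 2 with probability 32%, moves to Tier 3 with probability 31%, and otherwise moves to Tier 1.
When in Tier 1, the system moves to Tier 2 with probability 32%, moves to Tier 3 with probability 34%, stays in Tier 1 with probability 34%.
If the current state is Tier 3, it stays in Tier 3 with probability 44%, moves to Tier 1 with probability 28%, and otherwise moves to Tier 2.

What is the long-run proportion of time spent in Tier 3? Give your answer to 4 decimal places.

Let the stationary distribution be π with π = πP and π_1 + π_2 + π_3 = 1.
π_1 = 0.32·π_1 + 0.32·π_2 + 0.28·π_3
π_2 = 0.37·π_1 + 0.34·π_2 + 0.28·π_3
Solving with the normalization constraint gives π = (0.3053, 0.3271, 0.3676).
So the stationary probability of Tier 3 is 0.3676.

0.3676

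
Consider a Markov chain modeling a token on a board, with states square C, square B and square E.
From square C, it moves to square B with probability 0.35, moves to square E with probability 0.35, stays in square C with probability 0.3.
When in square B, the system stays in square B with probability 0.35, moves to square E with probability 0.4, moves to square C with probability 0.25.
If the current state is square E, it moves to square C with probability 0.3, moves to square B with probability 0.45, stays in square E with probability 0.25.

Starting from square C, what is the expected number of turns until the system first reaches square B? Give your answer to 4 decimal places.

2.6190

Let t(s) be the expected number of turns to first reach square B from state s, with t(square B) = 0. Conditioning on the first turn:
t(square C) = 1 + 0.3·t(square C) + 0.35·t(square E)
t(square E) = 1 + 0.3·t(square C) + 0.25·t(square E)
Solving: t(square C) = 2.6190, t(square E) = 2.3810.
Expected turns from square C to square B: 2.6190.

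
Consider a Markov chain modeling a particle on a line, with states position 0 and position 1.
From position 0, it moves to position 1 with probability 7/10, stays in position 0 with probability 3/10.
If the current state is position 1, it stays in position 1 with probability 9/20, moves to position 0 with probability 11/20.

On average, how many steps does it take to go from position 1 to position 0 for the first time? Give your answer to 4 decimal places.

Let t(s) be the expected number of steps to first reach position 0 from state s, with t(position 0) = 0. Conditioning on the first step:
t(position 1) = 1 + 0.45·t(position 1)
Solving: t(position 1) = 1.8182.
Expected steps from position 1 to position 0: 1.8182.

1.8182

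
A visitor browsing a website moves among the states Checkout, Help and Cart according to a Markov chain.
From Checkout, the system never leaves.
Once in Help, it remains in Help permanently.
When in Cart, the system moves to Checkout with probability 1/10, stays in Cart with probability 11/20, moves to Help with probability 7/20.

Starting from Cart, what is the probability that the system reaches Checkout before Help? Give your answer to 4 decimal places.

Let h(s) be the probability of absorption at Checkout starting from transient state s. Then h(Checkout) = 1 and h(Help) = 0. By first-step analysis:
h(Cart) = 0.1·1 + 0.35·0 + 0.55·h(Cart)
Solving: h(Cart) = 0.2222.
Starting from Cart, the probability is 0.2222.

0.2222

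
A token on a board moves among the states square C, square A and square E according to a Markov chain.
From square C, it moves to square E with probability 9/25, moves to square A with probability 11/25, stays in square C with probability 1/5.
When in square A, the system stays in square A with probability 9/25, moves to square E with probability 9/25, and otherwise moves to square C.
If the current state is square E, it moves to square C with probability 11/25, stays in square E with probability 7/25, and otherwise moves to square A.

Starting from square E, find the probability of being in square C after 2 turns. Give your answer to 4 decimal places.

0.2896

Sum over the intermediate state after 1 turn:
P = P(square E→square C)·P(square C→square C) + P(square E→square A)·P(square A→square C) + P(square E→square E)·P(square E→square C)
  = 0.44×0.2 + 0.28×0.28 + 0.28×0.44
  = 0.0880 + 0.0784 + 0.1232 = 0.2896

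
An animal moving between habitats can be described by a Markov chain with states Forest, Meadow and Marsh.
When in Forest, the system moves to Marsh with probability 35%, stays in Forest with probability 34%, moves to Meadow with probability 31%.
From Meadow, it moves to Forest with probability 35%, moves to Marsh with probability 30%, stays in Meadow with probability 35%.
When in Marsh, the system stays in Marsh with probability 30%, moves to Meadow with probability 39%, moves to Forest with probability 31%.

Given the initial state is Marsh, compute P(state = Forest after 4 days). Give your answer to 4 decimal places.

0.3340

Propagate the distribution vector 4 days from Marsh.
After 0 days: (0.0000, 0.0000, 1.0000)
After 1 day: (0.3100, 0.3900, 0.3000)
After 2 days: (0.3349, 0.3496, 0.3155)
After 3 days: (0.3340, 0.3492, 0.3167)
After 4 days: (0.3340, 0.3493, 0.3167)
P(in Forest after 4 days) = 0.3340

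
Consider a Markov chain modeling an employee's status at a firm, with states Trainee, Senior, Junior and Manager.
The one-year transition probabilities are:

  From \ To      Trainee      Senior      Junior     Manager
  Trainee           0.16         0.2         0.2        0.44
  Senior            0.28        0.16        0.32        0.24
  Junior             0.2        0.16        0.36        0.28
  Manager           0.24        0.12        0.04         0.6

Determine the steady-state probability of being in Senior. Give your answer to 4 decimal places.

Let the stationary distribution be π with π = πP and π_1 + π_2 + π_3 + π_4 = 1.
π_1 = 0.16·π_1 + 0.28·π_2 + 0.2·π_3 + 0.24·π_4
π_2 = 0.2·π_1 + 0.16·π_2 + 0.16·π_3 + 0.12·π_4
π_3 = 0.2·π_1 + 0.32·π_2 + 0.36·π_3 + 0.04·π_4
Solving with the normalization constraint gives π = (0.2214, 0.1507, 0.1730, 0.4550).
So the stationary probability of Senior is 0.1507.

0.1507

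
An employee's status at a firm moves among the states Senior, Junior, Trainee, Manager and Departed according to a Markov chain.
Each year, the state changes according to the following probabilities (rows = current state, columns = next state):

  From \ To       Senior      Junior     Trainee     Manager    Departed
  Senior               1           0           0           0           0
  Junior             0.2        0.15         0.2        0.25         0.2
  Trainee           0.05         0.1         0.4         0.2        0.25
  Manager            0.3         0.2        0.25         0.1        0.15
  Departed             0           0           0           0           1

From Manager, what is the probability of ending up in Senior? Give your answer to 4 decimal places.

Let h(s) be the probability of absorption at Senior starting from transient state s. Then h(Senior) = 1 and h(Departed) = 0. By first-step analysis:
h(Junior) = 0.2·1 + 0.15·h(Junior) + 0.2·h(Trainee) + 0.25·h(Manager) + 0.2·0
h(Trainee) = 0.05·1 + 0.1·h(Junior) + 0.4·h(Trainee) + 0.2·h(Manager) + 0.25·0
h(Manager) = 0.3·1 + 0.2·h(Junior) + 0.25·h(Trainee) + 0.1·h(Manager) + 0.15·0
Solving: h(Junior) = 0.4718, h(Trainee) = 0.3394, h(Manager) = 0.5325.
Starting from Manager, the probability is 0.5325.

0.5325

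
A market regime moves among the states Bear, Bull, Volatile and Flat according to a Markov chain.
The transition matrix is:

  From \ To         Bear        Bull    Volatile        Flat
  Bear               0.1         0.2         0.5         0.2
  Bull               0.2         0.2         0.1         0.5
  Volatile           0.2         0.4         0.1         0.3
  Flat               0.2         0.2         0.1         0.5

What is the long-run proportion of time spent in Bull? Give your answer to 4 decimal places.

0.2345

Let the stationary distribution be π with π = πP and π_1 + π_2 + π_3 + π_4 = 1.
π_1 = 0.1·π_1 + 0.2·π_2 + 0.2·π_3 + 0.2·π_4
π_2 = 0.2·π_1 + 0.2·π_2 + 0.4·π_3 + 0.2·π_4
π_3 = 0.5·π_1 + 0.1·π_2 + 0.1·π_3 + 0.1·π_4
Solving with the normalization constraint gives π = (0.1818, 0.2345, 0.1727, 0.4109).
So the stationary probability of Bull is 0.2345.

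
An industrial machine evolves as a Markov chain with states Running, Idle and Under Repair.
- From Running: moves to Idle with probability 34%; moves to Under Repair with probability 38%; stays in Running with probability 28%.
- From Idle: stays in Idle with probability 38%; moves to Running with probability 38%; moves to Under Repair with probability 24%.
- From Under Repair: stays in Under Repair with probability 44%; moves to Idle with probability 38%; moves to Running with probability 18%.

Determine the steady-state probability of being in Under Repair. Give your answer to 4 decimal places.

0.3493

Let the stationary distribution be π with π = πP and π_1 + π_2 + π_3 = 1.
π_1 = 0.28·π_1 + 0.38·π_2 + 0.18·π_3
π_2 = 0.34·π_1 + 0.38·π_2 + 0.38·π_3
Solving with the normalization constraint gives π = (0.2819, 0.3687, 0.3493).
So the stationary probability of Under Repair is 0.3493.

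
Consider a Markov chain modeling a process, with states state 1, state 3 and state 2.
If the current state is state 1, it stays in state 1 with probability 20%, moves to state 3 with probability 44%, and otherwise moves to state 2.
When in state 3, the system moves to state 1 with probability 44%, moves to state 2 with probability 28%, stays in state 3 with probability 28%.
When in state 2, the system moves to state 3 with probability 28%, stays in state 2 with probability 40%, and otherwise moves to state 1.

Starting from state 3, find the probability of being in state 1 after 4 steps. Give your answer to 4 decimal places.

Propagate the distribution vector 4 steps from state 3.
After 0 steps: (0.0000, 1.0000, 0.0000)
After 1 step: (0.4400, 0.2800, 0.2800)
After 2 steps: (0.3008, 0.3504, 0.3488)
After 3 steps: (0.3260, 0.3281, 0.3459)
After 4 steps: (0.3203, 0.3322, 0.3476)
P(in state 1 after 4 steps) = 0.3203

0.3203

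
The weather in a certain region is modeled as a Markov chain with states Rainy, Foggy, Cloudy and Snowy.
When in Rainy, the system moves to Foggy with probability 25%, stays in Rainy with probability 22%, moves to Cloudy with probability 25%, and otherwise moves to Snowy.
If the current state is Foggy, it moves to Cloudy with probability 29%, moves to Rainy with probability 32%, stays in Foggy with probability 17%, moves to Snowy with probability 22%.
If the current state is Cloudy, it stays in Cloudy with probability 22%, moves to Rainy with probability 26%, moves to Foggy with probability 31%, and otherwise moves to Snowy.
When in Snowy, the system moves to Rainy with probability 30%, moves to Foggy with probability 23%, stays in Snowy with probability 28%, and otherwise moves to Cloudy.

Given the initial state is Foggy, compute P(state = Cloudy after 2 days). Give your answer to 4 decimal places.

Propagate the distribution vector 2 days from Foggy.
After 0 days: (0.0000, 1.0000, 0.0000, 0.0000)
After 1 day: (0.3200, 0.1700, 0.2900, 0.2200)
After 2 days: (0.2662, 0.2494, 0.2349, 0.2495)
P(in Cloudy after 2 days) = 0.2349

0.2349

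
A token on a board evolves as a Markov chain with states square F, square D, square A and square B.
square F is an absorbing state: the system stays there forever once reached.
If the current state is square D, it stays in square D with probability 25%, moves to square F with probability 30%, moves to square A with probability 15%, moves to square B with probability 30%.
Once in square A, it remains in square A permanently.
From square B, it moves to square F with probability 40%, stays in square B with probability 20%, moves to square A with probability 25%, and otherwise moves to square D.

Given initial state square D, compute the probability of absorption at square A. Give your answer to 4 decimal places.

0.3514

Let h(s) be the probability of absorption at square A starting from transient state s. Then h(square A) = 1 and h(square F) = 0. By first-step analysis:
h(square D) = 0.3·0 + 0.25·h(square D) + 0.15·1 + 0.3·h(square B)
h(square B) = 0.4·0 + 0.15·h(square D) + 0.25·1 + 0.2·h(square B)
Solving: h(square D) = 0.3514, h(square B) = 0.3784.
Starting from square D, the probability is 0.3514.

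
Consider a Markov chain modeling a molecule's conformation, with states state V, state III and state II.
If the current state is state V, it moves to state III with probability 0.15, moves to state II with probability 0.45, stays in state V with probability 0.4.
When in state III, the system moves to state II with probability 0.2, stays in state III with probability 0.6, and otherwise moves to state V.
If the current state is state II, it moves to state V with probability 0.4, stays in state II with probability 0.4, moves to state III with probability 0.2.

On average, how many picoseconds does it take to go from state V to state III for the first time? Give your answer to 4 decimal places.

5.8333

Let t(s) be the expected number of picoseconds to first reach state III from state s, with t(state III) = 0. Conditioning on the first picosecond:
t(state V) = 1 + 0.4·t(state V) + 0.45·t(state II)
t(state II) = 1 + 0.4·t(state V) + 0.4·t(state II)
Solving: t(state V) = 5.8333, t(state II) = 5.5556.
Expected picoseconds from state V to state III: 5.8333.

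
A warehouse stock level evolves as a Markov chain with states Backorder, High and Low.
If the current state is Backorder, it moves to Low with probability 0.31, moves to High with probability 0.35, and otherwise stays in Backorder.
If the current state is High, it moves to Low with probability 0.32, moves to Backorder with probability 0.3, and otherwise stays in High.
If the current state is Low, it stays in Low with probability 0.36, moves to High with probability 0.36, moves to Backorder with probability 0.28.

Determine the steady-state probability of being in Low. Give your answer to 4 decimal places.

Let the stationary distribution be π with π = πP and π_1 + π_2 + π_3 = 1.
π_1 = 0.34·π_1 + 0.3·π_2 + 0.28·π_3
π_2 = 0.35·π_1 + 0.38·π_2 + 0.36·π_3
Solving with the normalization constraint gives π = (0.3056, 0.3642, 0.3301).
So the stationary probability of Low is 0.3301.

0.3301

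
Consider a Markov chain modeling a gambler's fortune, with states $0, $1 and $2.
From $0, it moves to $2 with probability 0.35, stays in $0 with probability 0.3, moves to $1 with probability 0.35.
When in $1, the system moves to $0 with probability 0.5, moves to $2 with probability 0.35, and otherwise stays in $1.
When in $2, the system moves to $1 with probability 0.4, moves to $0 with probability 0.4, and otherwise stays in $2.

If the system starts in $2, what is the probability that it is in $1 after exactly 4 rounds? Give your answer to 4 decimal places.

Propagate the distribution vector 4 rounds from $2.
After 0 rounds: (0.0000, 0.0000, 1.0000)
After 1 round: (0.4000, 0.4000, 0.2000)
After 2 rounds: (0.4000, 0.2800, 0.3200)
After 3 rounds: (0.3880, 0.3100, 0.3020)
After 4 rounds: (0.3922, 0.3031, 0.3047)
P(in $1 after 4 rounds) = 0.3031

0.3031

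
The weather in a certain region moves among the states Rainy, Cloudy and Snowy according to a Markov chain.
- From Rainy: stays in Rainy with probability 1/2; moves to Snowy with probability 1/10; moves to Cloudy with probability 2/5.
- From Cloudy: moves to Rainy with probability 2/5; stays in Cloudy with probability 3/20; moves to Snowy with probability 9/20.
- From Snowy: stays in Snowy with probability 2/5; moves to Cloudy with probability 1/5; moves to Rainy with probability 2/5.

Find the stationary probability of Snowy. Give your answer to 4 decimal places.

Let the stationary distribution be π with π = πP and π_1 + π_2 + π_3 = 1.
π_1 = 0.5·π_1 + 0.4·π_2 + 0.4·π_3
π_2 = 0.4·π_1 + 0.15·π_2 + 0.2·π_3
Solving with the normalization constraint gives π = (0.4444, 0.2751, 0.2804).
So the stationary probability of Snowy is 0.2804.

0.2804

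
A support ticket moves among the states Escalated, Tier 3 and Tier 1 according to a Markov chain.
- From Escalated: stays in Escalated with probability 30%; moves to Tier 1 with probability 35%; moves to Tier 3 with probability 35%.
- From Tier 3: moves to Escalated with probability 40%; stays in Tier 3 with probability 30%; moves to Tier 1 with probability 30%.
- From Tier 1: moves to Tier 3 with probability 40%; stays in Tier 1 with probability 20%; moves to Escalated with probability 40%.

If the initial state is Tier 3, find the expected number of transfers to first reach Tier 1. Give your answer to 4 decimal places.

Let t(s) be the expected number of transfers to first reach Tier 1 from state s, with t(Tier 1) = 0. Conditioning on the first transfer:
t(Escalated) = 1 + 0.3·t(Escalated) + 0.35·t(Tier 3)
t(Tier 3) = 1 + 0.4·t(Escalated) + 0.3·t(Tier 3)
Solving: t(Escalated) = 3.0000, t(Tier 3) = 3.1429.
Expected transfers from Tier 3 to Tier 1: 3.1429.

3.1429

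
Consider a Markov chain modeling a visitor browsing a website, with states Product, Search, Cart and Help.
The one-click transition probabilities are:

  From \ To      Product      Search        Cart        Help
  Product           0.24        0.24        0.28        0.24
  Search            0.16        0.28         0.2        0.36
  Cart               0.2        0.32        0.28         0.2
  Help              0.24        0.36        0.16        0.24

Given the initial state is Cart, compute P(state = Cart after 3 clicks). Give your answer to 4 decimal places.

0.2240

Propagate the distribution vector 3 clicks from Cart.
After 0 clicks: (0.0000, 0.0000, 1.0000, 0.0000)
After 1 click: (0.2000, 0.3200, 0.2800, 0.2000)
After 2 clicks: (0.2032, 0.2992, 0.2304, 0.2672)
After 3 clicks: (0.2068, 0.3025, 0.2240, 0.2667)
P(in Cart after 3 clicks) = 0.2240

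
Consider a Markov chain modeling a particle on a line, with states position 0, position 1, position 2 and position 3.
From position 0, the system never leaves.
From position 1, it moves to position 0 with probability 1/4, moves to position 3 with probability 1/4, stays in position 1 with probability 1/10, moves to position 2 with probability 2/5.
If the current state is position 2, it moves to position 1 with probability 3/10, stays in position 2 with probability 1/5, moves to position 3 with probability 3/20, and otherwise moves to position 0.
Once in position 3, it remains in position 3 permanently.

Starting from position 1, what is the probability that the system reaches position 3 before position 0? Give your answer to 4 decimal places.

Let h(s) be the probability of absorption at position 3 starting from transient state s. Then h(position 3) = 1 and h(position 0) = 0. By first-step analysis:
h(position 1) = 0.25·0 + 0.1·h(position 1) + 0.4·h(position 2) + 0.25·1
h(position 2) = 0.35·0 + 0.3·h(position 1) + 0.2·h(position 2) + 0.15·1
Solving: h(position 1) = 0.4333, h(position 2) = 0.3500.
Starting from position 1, the probability is 0.4333.

0.4333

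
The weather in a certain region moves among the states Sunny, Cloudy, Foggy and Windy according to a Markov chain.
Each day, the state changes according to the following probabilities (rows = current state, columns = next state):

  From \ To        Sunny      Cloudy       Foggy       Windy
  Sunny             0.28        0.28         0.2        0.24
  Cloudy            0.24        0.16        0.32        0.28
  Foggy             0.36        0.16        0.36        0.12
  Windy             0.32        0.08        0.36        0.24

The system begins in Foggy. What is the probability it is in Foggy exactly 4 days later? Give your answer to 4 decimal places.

Propagate the distribution vector 4 days from Foggy.
After 0 days: (0.0000, 0.0000, 1.0000, 0.0000)
After 1 day: (0.3600, 0.1600, 0.3600, 0.1200)
After 2 days: (0.3072, 0.1936, 0.2960, 0.2032)
After 3 days: (0.3041, 0.1806, 0.3031, 0.2122)
After 4 days: (0.3055, 0.1795, 0.3041, 0.2109)
P(in Foggy after 4 days) = 0.3041

0.3041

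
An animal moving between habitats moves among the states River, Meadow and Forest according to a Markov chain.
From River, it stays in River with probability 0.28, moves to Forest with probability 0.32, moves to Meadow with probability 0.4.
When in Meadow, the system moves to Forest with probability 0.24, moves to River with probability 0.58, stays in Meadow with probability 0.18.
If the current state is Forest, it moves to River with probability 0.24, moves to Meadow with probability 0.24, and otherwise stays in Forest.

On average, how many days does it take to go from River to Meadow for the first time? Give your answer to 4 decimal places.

Let t(s) be the expected number of days to first reach Meadow from state s, with t(Meadow) = 0. Conditioning on the first day:
t(River) = 1 + 0.28·t(River) + 0.32·t(Forest)
t(Forest) = 1 + 0.24·t(River) + 0.52·t(Forest)
Solving: t(River) = 2.9762, t(Forest) = 3.5714.
Expected days from River to Meadow: 2.9762.

2.9762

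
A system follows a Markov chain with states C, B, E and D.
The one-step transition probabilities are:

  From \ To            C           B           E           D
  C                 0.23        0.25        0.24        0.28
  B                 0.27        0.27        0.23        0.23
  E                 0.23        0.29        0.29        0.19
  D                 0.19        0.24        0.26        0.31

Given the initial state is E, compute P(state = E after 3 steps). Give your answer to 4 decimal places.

Propagate the distribution vector 3 steps from E.
After 0 steps: (0.0000, 0.0000, 1.0000, 0.0000)
After 1 step: (0.2300, 0.2900, 0.2900, 0.1900)
After 2 steps: (0.2340, 0.2655, 0.2554, 0.2451)
After 3 steps: (0.2308, 0.2631, 0.2550, 0.2511)
P(in E after 3 steps) = 0.2550

0.2550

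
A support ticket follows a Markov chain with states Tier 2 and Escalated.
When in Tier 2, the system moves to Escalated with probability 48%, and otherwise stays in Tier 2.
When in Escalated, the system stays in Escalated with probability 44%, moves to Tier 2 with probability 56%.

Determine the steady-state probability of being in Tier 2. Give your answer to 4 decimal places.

Let the stationary distribution be π with π = πP and π_1 + π_2 = 1.
π_1 = 0.52·π_1 + 0.56·π_2
Solving with the normalization constraint gives π = (0.5385, 0.4615).
So the stationary probability of Tier 2 is 0.5385.

0.5385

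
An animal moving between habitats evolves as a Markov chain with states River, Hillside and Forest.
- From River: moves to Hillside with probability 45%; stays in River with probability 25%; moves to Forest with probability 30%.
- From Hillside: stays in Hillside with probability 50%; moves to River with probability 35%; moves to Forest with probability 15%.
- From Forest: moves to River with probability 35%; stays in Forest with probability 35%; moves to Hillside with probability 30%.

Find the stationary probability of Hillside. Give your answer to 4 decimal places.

0.4347

Let the stationary distribution be π with π = πP and π_1 + π_2 + π_3 = 1.
π_1 = 0.25·π_1 + 0.35·π_2 + 0.35·π_3
π_2 = 0.45·π_1 + 0.5·π_2 + 0.3·π_3
Solving with the normalization constraint gives π = (0.3182, 0.4347, 0.2472).
So the stationary probability of Hillside is 0.4347.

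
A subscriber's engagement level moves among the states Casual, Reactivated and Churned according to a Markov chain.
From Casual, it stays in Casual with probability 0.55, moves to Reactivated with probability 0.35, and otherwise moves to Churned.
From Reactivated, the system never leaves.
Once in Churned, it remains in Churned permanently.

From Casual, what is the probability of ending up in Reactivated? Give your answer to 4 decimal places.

0.7778

Let h(s) be the probability of absorption at Reactivated starting from transient state s. Then h(Reactivated) = 1 and h(Churned) = 0. By first-step analysis:
h(Casual) = 0.55·h(Casual) + 0.35·1 + 0.1·0
Solving: h(Casual) = 0.7778.
Starting from Casual, the probability is 0.7778.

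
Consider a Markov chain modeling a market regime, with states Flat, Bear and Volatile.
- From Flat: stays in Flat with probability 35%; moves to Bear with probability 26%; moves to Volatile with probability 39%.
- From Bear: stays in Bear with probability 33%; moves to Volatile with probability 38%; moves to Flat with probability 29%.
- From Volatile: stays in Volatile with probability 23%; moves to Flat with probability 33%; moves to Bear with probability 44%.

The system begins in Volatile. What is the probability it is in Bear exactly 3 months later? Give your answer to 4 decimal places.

Propagate the distribution vector 3 months from Volatile.
After 0 months: (0.0000, 0.0000, 1.0000)
After 1 month: (0.3300, 0.4400, 0.2300)
After 2 months: (0.3190, 0.3322, 0.3488)
After 3 months: (0.3231, 0.3460, 0.3309)
P(in Bear after 3 months) = 0.3460

0.3460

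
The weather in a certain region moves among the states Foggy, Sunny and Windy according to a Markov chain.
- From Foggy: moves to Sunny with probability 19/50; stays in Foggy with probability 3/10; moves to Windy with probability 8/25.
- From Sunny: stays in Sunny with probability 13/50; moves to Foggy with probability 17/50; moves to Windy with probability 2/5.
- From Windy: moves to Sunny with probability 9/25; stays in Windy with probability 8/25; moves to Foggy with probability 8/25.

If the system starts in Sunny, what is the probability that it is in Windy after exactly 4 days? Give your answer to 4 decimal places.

0.3466

Propagate the distribution vector 4 days from Sunny.
After 0 days: (0.0000, 1.0000, 0.0000)
After 1 day: (0.3400, 0.2600, 0.4000)
After 2 days: (0.3184, 0.3408, 0.3408)
After 3 days: (0.3204, 0.3323, 0.3473)
After 4 days: (0.3202, 0.3332, 0.3466)
P(in Windy after 4 days) = 0.3466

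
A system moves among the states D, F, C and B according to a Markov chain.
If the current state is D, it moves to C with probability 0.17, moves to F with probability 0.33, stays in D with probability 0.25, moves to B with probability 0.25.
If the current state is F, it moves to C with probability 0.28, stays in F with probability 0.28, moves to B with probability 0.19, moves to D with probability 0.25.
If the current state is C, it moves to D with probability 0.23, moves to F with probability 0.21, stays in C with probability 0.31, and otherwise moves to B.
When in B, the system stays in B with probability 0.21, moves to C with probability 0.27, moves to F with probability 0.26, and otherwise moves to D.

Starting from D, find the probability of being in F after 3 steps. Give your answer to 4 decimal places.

Propagate the distribution vector 3 steps from D.
After 0 steps: (1.0000, 0.0000, 0.0000, 0.0000)
After 1 step: (0.2500, 0.3300, 0.1700, 0.2500)
After 2 steps: (0.2491, 0.2756, 0.2551, 0.2202)
After 3 steps: (0.2471, 0.2702, 0.2581, 0.2247)
P(in F after 3 steps) = 0.2702

0.2702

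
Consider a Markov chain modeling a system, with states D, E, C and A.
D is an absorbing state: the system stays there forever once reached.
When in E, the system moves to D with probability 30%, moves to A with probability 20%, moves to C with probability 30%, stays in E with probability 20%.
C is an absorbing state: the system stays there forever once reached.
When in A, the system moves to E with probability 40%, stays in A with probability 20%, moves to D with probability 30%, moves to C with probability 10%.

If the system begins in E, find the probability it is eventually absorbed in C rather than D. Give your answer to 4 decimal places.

Let h(s) be the probability of absorption at C starting from transient state s. Then h(C) = 1 and h(D) = 0. By first-step analysis:
h(E) = 0.3·0 + 0.2·h(E) + 0.3·1 + 0.2·h(A)
h(A) = 0.3·0 + 0.4·h(E) + 0.1·1 + 0.2·h(A)
Solving: h(E) = 0.4643, h(A) = 0.3571.
Starting from E, the probability is 0.4643.

0.4643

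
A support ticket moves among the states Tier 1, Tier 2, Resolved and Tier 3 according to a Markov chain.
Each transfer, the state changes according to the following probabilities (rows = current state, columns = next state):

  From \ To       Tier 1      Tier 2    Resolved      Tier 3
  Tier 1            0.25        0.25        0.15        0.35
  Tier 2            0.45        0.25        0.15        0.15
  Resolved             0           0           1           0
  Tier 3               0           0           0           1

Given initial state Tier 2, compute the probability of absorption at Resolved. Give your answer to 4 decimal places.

Let h(s) be the probability of absorption at Resolved starting from transient state s. Then h(Resolved) = 1 and h(Tier 3) = 0. By first-step analysis:
h(Tier 1) = 0.25·h(Tier 1) + 0.25·h(Tier 2) + 0.15·1 + 0.35·0
h(Tier 2) = 0.45·h(Tier 1) + 0.25·h(Tier 2) + 0.15·1 + 0.15·0
Solving: h(Tier 1) = 0.3333, h(Tier 2) = 0.4000.
Starting from Tier 2, the probability is 0.4000.

0.4000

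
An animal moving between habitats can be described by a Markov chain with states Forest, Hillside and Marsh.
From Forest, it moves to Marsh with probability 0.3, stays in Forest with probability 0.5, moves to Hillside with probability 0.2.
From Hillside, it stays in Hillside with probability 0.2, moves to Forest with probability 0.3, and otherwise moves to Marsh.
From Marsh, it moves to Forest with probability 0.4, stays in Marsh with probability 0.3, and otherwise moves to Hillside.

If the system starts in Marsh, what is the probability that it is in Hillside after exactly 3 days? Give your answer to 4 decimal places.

0.2360

Propagate the distribution vector 3 days from Marsh.
After 0 days: (0.0000, 0.0000, 1.0000)
After 1 day: (0.4000, 0.3000, 0.3000)
After 2 days: (0.4100, 0.2300, 0.3600)
After 3 days: (0.4180, 0.2360, 0.3460)
P(in Hillside after 3 days) = 0.2360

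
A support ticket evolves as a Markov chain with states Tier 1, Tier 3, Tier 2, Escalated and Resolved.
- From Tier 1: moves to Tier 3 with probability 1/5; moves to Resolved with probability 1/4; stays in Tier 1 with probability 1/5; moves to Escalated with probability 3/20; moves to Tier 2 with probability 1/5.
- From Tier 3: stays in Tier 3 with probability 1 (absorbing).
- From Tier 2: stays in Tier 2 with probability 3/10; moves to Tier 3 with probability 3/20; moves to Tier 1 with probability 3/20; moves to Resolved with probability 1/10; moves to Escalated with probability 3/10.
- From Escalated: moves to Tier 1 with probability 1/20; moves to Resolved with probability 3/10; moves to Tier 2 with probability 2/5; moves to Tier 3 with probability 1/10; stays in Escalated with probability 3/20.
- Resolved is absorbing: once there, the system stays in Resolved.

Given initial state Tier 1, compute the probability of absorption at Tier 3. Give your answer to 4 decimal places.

Let h(s) be the probability of absorption at Tier 3 starting from transient state s. Then h(Tier 3) = 1 and h(Resolved) = 0. By first-step analysis:
h(Tier 1) = 0.2·h(Tier 1) + 0.2·1 + 0.2·h(Tier 2) + 0.15·h(Escalated) + 0.25·0
h(Tier 2) = 0.15·h(Tier 1) + 0.15·1 + 0.3·h(Tier 2) + 0.3·h(Escalated) + 0.1·0
h(Escalated) = 0.05·h(Tier 1) + 0.1·1 + 0.4·h(Tier 2) + 0.15·h(Escalated) + 0.3·0
Solving: h(Tier 1) = 0.4329, h(Tier 2) = 0.4615, h(Escalated) = 0.3603.
Starting from Tier 1, the probability is 0.4329.

0.4329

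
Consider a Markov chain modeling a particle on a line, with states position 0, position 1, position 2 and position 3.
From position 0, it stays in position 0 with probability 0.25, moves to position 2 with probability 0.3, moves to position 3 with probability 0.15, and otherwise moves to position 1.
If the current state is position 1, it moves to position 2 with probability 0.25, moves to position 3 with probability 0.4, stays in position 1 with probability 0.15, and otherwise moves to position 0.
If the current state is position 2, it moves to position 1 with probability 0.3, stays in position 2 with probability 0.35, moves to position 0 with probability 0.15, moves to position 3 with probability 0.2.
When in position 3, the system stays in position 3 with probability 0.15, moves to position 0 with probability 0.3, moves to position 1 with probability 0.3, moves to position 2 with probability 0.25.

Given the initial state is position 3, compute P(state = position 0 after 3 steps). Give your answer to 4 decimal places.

Propagate the distribution vector 3 steps from position 3.
After 0 steps: (0.0000, 0.0000, 0.0000, 1.0000)
After 1 step: (0.3000, 0.3000, 0.2500, 0.1500)
After 2 steps: (0.2175, 0.2550, 0.2900, 0.2375)
After 3 steps: (0.2201, 0.2618, 0.2899, 0.2283)
P(in position 0 after 3 steps) = 0.2201

0.2201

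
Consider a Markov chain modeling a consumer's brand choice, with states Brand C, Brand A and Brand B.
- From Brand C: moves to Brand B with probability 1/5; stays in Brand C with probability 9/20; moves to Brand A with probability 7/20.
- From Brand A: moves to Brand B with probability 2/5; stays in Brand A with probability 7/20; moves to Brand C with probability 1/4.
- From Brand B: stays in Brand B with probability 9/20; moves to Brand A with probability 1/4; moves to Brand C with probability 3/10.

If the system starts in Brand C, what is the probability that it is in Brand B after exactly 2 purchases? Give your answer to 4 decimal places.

Sum over the intermediate state after 1 purchase:
P = P(Brand C→Brand C)·P(Brand C→Brand B) + P(Brand C→Brand A)·P(Brand A→Brand B) + P(Brand C→Brand B)·P(Brand B→Brand B)
  = 0.45×0.2 + 0.35×0.4 + 0.2×0.45
  = 0.0900 + 0.1400 + 0.0900 = 0.3200

0.3200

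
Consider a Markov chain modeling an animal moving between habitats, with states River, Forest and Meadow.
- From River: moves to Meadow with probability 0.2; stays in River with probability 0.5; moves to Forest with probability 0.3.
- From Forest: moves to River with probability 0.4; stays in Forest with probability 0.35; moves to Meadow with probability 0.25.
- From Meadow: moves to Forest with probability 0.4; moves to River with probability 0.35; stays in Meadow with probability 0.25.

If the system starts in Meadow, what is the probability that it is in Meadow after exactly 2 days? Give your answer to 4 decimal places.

0.2325

Sum over the intermediate state after 1 day:
P = P(Meadow→River)·P(River→Meadow) + P(Meadow→Forest)·P(Forest→Meadow) + P(Meadow→Meadow)·P(Meadow→Meadow)
  = 0.35×0.2 + 0.4×0.25 + 0.25×0.25
  = 0.0700 + 0.1000 + 0.0625 = 0.2325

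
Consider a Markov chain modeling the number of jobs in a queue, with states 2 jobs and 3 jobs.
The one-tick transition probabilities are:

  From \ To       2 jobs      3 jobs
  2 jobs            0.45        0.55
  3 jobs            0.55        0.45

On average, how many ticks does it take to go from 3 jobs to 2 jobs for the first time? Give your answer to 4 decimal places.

Let t(s) be the expected number of ticks to first reach 2 jobs from state s, with t(2 jobs) = 0. Conditioning on the first tick:
t(3 jobs) = 1 + 0.45·t(3 jobs)
Solving: t(3 jobs) = 1.8182.
Expected ticks from 3 jobs to 2 jobs: 1.8182.

1.8182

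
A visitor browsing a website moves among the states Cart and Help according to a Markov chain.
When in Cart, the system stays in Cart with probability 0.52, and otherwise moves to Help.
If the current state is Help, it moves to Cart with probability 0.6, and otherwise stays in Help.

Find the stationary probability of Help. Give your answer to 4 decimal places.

Let the stationary distribution be π with π = πP and π_1 + π_2 = 1.
π_1 = 0.52·π_1 + 0.6·π_2
Solving with the normalization constraint gives π = (0.5556, 0.4444).
So the stationary probability of Help is 0.4444.

0.4444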